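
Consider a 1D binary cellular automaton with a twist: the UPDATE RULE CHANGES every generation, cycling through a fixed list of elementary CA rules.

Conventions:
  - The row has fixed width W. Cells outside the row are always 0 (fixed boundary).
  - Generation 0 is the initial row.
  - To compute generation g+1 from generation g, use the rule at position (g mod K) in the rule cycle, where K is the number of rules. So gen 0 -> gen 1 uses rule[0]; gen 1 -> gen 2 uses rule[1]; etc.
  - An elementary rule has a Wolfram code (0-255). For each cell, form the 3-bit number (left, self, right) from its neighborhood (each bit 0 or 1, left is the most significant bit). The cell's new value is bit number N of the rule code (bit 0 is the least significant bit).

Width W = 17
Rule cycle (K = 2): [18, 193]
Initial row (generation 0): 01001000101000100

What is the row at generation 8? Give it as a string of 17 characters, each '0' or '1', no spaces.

Answer: 10000010000000111

Derivation:
Gen 0: 01001000101000100
Gen 1 (rule 18): 10110101000101010
Gen 2 (rule 193): 00010000010000000
Gen 3 (rule 18): 00101000101000000
Gen 4 (rule 193): 10000010000011111
Gen 5 (rule 18): 01000101000100000
Gen 6 (rule 193): 00010000010001111
Gen 7 (rule 18): 00101000101010000
Gen 8 (rule 193): 10000010000000111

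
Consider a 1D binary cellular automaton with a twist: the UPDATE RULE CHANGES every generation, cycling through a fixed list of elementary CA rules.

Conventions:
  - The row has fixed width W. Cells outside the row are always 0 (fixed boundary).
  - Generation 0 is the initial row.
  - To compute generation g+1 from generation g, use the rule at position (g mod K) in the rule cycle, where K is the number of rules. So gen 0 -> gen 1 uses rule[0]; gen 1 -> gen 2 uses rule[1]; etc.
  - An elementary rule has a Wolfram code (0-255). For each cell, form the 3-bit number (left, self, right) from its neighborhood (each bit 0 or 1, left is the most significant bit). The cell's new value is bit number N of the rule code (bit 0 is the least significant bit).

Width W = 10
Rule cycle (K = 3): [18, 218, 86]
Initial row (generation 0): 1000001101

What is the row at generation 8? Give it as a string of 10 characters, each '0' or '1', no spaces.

Gen 0: 1000001101
Gen 1 (rule 18): 0100010000
Gen 2 (rule 218): 1010101000
Gen 3 (rule 86): 1010101100
Gen 4 (rule 18): 0000000010
Gen 5 (rule 218): 0000000101
Gen 6 (rule 86): 0000001101
Gen 7 (rule 18): 0000010000
Gen 8 (rule 218): 0000101000

Answer: 0000101000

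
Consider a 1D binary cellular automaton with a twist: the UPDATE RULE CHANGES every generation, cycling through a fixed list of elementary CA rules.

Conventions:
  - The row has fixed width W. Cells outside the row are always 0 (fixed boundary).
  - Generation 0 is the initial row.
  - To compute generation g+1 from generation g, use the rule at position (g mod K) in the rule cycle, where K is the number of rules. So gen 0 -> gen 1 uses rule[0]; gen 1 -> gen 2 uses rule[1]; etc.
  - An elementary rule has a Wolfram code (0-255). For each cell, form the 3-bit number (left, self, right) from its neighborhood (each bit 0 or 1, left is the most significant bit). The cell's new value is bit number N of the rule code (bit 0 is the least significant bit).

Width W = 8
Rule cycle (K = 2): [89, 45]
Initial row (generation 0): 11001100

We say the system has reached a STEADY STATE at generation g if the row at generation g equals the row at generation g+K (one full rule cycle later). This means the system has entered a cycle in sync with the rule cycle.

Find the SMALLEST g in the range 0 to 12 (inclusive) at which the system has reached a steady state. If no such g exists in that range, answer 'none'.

Gen 0: 11001100
Gen 1 (rule 89): 11101111
Gen 2 (rule 45): 10011000
Gen 3 (rule 89): 01011111
Gen 4 (rule 45): 01110000
Gen 5 (rule 89): 01011111
Gen 6 (rule 45): 01110000
Gen 7 (rule 89): 01011111
Gen 8 (rule 45): 01110000
Gen 9 (rule 89): 01011111
Gen 10 (rule 45): 01110000
Gen 11 (rule 89): 01011111
Gen 12 (rule 45): 01110000
Gen 13 (rule 89): 01011111
Gen 14 (rule 45): 01110000

Answer: 3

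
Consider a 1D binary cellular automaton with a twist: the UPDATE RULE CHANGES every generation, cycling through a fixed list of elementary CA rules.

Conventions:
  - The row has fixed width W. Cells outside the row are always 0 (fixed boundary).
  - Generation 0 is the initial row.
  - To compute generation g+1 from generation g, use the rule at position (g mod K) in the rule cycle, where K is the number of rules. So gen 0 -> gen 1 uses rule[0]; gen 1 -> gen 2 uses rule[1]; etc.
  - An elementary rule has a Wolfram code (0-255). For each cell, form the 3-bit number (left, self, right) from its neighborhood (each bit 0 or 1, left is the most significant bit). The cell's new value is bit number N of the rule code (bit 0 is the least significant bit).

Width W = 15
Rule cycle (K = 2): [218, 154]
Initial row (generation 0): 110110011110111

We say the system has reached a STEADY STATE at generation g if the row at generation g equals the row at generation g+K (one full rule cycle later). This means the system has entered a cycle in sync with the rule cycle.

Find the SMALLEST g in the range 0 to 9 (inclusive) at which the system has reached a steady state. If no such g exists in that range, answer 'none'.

Gen 0: 110110011110111
Gen 1 (rule 218): 110111111110111
Gen 2 (rule 154): 100111111100110
Gen 3 (rule 218): 011111111111111
Gen 4 (rule 154): 111111111111110
Gen 5 (rule 218): 111111111111111
Gen 6 (rule 154): 111111111111110
Gen 7 (rule 218): 111111111111111
Gen 8 (rule 154): 111111111111110
Gen 9 (rule 218): 111111111111111
Gen 10 (rule 154): 111111111111110
Gen 11 (rule 218): 111111111111111

Answer: 4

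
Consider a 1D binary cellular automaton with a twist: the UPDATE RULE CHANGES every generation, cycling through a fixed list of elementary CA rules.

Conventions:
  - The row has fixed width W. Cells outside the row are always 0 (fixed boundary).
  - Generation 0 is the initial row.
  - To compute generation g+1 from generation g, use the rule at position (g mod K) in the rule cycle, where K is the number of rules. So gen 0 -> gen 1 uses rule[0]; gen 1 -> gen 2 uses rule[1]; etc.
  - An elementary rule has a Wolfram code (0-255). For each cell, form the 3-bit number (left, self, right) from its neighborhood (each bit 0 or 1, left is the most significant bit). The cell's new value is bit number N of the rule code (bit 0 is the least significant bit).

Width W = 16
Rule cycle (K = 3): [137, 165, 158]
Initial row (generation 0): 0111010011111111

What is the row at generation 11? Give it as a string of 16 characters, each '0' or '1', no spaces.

Answer: 0101101101101100

Derivation:
Gen 0: 0111010011111111
Gen 1 (rule 137): 0110000011111110
Gen 2 (rule 165): 0000111001111100
Gen 3 (rule 158): 0001110111111010
Gen 4 (rule 137): 1101100111110000
Gen 5 (rule 165): 0010000011100111
Gen 6 (rule 158): 0111000111011110
Gen 7 (rule 137): 0110010110011100
Gen 8 (rule 165): 0000011000001001
Gen 9 (rule 158): 0000110100011111
Gen 10 (rule 137): 1110100001011110
Gen 11 (rule 165): 0101101101101100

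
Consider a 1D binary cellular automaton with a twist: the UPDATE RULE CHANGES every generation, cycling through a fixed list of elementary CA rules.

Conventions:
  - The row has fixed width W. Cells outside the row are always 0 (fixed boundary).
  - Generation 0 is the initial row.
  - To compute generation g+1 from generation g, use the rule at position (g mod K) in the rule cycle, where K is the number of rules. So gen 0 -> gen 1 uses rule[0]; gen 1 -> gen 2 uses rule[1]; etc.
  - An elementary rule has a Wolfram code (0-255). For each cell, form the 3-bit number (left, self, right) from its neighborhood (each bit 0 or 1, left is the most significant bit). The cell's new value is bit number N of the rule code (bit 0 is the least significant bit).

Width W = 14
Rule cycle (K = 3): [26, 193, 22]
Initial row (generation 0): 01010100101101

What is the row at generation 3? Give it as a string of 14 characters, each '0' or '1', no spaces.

Gen 0: 01010100101101
Gen 1 (rule 26): 10000011001000
Gen 2 (rule 193): 00111001000011
Gen 3 (rule 22): 01000111100100

Answer: 01000111100100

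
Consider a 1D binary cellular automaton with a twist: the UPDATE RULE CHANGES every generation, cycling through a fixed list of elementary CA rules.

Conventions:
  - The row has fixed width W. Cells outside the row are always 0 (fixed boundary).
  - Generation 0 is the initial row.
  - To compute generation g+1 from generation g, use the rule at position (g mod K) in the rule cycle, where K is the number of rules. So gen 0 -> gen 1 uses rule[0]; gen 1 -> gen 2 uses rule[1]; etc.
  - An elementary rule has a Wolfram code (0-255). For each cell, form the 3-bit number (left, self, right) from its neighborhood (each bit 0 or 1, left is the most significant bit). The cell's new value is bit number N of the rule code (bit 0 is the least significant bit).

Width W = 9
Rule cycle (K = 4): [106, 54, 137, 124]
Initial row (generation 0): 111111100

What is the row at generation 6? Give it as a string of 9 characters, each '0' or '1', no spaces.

Answer: 000010111

Derivation:
Gen 0: 111111100
Gen 1 (rule 106): 100000100
Gen 2 (rule 54): 110001110
Gen 3 (rule 137): 100101100
Gen 4 (rule 124): 110111110
Gen 5 (rule 106): 111100010
Gen 6 (rule 54): 000010111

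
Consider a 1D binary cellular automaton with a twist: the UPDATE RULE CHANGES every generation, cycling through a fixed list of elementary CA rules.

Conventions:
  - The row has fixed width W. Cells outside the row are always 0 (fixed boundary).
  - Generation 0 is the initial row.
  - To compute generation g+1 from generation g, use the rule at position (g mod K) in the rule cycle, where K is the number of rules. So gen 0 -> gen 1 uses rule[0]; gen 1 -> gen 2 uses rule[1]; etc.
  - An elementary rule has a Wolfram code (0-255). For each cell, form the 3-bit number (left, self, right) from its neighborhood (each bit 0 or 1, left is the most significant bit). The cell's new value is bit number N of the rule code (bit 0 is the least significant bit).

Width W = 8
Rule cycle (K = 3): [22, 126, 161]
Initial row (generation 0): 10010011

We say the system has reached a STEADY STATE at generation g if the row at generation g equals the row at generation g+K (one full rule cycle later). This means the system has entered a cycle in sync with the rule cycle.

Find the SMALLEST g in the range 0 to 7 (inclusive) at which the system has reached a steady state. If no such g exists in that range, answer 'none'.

Answer: none

Derivation:
Gen 0: 10010011
Gen 1 (rule 22): 11111100
Gen 2 (rule 126): 10000110
Gen 3 (rule 161): 00110000
Gen 4 (rule 22): 01001000
Gen 5 (rule 126): 11111100
Gen 6 (rule 161): 01111001
Gen 7 (rule 22): 10000111
Gen 8 (rule 126): 11001101
Gen 9 (rule 161): 00000010
Gen 10 (rule 22): 00000111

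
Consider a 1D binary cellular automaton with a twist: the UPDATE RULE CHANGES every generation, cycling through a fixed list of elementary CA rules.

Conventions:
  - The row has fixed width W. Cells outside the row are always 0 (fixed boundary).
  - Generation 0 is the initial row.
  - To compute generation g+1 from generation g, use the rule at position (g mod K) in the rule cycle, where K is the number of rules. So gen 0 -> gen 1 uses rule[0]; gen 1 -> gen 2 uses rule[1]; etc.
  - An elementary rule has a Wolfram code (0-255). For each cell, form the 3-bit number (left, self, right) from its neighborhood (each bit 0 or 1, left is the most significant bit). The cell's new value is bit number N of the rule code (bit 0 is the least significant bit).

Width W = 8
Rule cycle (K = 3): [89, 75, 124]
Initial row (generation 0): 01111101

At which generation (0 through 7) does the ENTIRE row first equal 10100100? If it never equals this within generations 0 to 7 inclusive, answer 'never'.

Gen 0: 01111101
Gen 1 (rule 89): 01000100
Gen 2 (rule 75): 10011001
Gen 3 (rule 124): 11011101
Gen 4 (rule 89): 11010100
Gen 5 (rule 75): 11000001
Gen 6 (rule 124): 11100001
Gen 7 (rule 89): 10111100

Answer: never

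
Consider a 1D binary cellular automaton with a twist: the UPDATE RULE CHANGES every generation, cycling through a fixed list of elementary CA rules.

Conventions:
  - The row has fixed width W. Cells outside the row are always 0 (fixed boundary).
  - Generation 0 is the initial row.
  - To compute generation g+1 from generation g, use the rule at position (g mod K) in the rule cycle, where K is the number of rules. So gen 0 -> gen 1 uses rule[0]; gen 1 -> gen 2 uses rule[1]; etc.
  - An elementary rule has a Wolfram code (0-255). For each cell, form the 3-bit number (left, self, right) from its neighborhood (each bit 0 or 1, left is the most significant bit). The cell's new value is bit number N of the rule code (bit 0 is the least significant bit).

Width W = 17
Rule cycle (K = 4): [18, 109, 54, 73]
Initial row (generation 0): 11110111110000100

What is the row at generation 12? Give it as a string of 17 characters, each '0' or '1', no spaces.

Answer: 11111101001011100

Derivation:
Gen 0: 11110111110000100
Gen 1 (rule 18): 00000000001001010
Gen 2 (rule 109): 11111111101001110
Gen 3 (rule 54): 00000000011110001
Gen 4 (rule 73): 11111111010010100
Gen 5 (rule 18): 00000000001100010
Gen 6 (rule 109): 11111111101101010
Gen 7 (rule 54): 00000000010011111
Gen 8 (rule 73): 11111111000010001
Gen 9 (rule 18): 00000000100101010
Gen 10 (rule 109): 11111110100111110
Gen 11 (rule 54): 00000001111000001
Gen 12 (rule 73): 11111101001011100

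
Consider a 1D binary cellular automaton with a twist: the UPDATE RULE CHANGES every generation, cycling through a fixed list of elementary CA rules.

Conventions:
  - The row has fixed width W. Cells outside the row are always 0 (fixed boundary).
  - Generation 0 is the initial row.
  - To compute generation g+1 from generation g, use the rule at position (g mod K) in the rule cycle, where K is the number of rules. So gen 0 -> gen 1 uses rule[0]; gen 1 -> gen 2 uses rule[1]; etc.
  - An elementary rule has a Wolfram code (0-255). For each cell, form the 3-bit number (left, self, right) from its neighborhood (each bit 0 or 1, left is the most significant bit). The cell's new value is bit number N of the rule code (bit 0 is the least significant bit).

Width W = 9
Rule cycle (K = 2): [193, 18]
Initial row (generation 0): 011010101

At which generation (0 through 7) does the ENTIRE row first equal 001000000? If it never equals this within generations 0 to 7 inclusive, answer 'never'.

Answer: 1

Derivation:
Gen 0: 011010101
Gen 1 (rule 193): 001000000
Gen 2 (rule 18): 010100000
Gen 3 (rule 193): 000001111
Gen 4 (rule 18): 000010000
Gen 5 (rule 193): 111000111
Gen 6 (rule 18): 000101000
Gen 7 (rule 193): 110000011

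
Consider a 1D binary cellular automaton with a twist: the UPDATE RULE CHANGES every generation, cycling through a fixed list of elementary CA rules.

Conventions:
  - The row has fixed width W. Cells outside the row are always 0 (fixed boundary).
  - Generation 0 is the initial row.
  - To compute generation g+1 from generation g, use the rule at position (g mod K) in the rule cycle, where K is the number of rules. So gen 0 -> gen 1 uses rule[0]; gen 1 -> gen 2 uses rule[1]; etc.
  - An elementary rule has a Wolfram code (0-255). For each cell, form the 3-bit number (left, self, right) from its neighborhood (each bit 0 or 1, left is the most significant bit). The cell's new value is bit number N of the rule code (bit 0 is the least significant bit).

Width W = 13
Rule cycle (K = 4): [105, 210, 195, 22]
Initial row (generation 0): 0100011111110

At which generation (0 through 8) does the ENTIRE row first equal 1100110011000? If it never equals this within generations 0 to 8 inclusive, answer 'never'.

Gen 0: 0100011111110
Gen 1 (rule 105): 0001010000010
Gen 2 (rule 210): 0010001000101
Gen 3 (rule 195): 1100110011000
Gen 4 (rule 22): 0011001100100
Gen 5 (rule 105): 1011001100001
Gen 6 (rule 210): 0001110110010
Gen 7 (rule 195): 1110110010100
Gen 8 (rule 22): 0000001110110

Answer: 3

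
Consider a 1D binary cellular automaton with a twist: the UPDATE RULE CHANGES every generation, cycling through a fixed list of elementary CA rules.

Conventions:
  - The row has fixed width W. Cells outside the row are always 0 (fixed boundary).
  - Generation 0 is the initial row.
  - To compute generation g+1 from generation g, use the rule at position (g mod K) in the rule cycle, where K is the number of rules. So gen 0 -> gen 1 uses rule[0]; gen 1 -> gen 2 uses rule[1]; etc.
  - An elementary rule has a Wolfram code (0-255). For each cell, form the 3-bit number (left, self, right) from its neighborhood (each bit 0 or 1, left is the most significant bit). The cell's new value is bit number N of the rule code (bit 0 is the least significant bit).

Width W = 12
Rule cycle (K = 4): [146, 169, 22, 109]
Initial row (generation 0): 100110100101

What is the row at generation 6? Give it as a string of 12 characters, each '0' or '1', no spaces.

Gen 0: 100110100101
Gen 1 (rule 146): 011000011000
Gen 2 (rule 169): 010011010011
Gen 3 (rule 22): 111100011100
Gen 4 (rule 109): 100101010101
Gen 5 (rule 146): 011000000000
Gen 6 (rule 169): 010011111111

Answer: 010011111111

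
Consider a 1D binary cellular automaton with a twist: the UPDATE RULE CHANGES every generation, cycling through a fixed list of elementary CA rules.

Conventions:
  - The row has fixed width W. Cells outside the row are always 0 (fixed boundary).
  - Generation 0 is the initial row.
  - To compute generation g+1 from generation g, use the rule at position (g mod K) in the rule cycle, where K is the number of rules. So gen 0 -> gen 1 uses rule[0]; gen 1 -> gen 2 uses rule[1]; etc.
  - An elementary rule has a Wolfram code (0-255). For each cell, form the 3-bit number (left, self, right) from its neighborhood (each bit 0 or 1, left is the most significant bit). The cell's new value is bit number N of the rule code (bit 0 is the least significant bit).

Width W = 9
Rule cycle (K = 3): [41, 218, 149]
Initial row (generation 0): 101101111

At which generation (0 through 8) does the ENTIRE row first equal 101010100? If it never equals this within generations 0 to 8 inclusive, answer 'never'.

Answer: 8

Derivation:
Gen 0: 101101111
Gen 1 (rule 41): 011011000
Gen 2 (rule 218): 111011100
Gen 3 (rule 149): 010001011
Gen 4 (rule 41): 000100110
Gen 5 (rule 218): 001011111
Gen 6 (rule 149): 101001110
Gen 7 (rule 41): 010001000
Gen 8 (rule 218): 101010100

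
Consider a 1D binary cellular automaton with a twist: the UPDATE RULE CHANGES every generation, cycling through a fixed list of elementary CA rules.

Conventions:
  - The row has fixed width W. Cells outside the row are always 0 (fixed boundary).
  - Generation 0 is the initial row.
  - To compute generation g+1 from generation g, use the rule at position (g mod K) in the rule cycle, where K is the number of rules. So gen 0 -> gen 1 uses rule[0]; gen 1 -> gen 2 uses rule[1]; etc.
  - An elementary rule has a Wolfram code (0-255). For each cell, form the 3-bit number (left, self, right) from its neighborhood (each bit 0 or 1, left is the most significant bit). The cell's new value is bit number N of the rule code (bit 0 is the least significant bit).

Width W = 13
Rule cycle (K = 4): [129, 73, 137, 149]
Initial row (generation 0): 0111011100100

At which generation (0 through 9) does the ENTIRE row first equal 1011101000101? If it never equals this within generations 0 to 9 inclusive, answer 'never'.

Gen 0: 0111011100100
Gen 1 (rule 129): 0010001000001
Gen 2 (rule 73): 1000100011100
Gen 3 (rule 137): 0010001011001
Gen 4 (rule 149): 1011101000101
Gen 5 (rule 129): 0001000010000
Gen 6 (rule 73): 1100011000111
Gen 7 (rule 137): 1001010010110
Gen 8 (rule 149): 1101011010001
Gen 9 (rule 129): 0000000000100

Answer: 4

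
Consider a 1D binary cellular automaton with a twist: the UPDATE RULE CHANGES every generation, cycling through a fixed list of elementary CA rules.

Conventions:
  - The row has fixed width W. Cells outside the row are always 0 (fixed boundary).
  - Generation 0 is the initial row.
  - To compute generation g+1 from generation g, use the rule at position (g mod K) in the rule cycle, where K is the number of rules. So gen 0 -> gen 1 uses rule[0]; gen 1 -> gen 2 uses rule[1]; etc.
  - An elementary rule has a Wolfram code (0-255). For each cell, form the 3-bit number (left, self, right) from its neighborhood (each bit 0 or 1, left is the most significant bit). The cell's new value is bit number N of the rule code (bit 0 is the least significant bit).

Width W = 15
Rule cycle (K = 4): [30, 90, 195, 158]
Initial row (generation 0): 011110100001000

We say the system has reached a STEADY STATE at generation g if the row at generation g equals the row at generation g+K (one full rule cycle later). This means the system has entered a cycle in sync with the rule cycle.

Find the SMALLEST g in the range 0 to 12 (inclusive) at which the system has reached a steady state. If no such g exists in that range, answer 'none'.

Gen 0: 011110100001000
Gen 1 (rule 30): 110000110011100
Gen 2 (rule 90): 111001111110110
Gen 3 (rule 195): 011010111110010
Gen 4 (rule 158): 110010111101111
Gen 5 (rule 30): 101110100001000
Gen 6 (rule 90): 001010010010100
Gen 7 (rule 195): 110000100100001
Gen 8 (rule 158): 101001111110011
Gen 9 (rule 30): 101111000001110
Gen 10 (rule 90): 001001100011011
Gen 11 (rule 195): 110010101101001
Gen 12 (rule 158): 101110101001111
Gen 13 (rule 30): 101000101111000
Gen 14 (rule 90): 000101001001100
Gen 15 (rule 195): 111000010010101
Gen 16 (rule 158): 110100111110101

Answer: none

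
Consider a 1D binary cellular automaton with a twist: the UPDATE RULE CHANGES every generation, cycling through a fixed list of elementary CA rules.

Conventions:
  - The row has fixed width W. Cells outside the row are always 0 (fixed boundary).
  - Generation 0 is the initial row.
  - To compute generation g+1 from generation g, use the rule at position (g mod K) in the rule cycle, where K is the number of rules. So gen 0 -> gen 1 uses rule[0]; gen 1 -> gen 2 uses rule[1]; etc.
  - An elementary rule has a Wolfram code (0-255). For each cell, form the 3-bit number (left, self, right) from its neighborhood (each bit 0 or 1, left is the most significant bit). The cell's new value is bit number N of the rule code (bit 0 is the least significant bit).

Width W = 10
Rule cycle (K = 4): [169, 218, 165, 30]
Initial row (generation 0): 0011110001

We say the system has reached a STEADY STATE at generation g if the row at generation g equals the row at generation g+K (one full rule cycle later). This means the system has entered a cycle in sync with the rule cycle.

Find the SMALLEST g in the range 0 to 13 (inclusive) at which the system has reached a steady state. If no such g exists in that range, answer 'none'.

Answer: none

Derivation:
Gen 0: 0011110001
Gen 1 (rule 169): 1011100100
Gen 2 (rule 218): 0011111010
Gen 3 (rule 165): 1001110110
Gen 4 (rule 30): 1111000101
Gen 5 (rule 169): 1110010010
Gen 6 (rule 218): 1111101101
Gen 7 (rule 165): 0111010011
Gen 8 (rule 30): 1100011110
Gen 9 (rule 169): 1001011100
Gen 10 (rule 218): 0110011110
Gen 11 (rule 165): 0000001100
Gen 12 (rule 30): 0000011010
Gen 13 (rule 169): 1111010100
Gen 14 (rule 218): 1111000010
Gen 15 (rule 165): 0110011010
Gen 16 (rule 30): 1101110011
Gen 17 (rule 169): 1011100010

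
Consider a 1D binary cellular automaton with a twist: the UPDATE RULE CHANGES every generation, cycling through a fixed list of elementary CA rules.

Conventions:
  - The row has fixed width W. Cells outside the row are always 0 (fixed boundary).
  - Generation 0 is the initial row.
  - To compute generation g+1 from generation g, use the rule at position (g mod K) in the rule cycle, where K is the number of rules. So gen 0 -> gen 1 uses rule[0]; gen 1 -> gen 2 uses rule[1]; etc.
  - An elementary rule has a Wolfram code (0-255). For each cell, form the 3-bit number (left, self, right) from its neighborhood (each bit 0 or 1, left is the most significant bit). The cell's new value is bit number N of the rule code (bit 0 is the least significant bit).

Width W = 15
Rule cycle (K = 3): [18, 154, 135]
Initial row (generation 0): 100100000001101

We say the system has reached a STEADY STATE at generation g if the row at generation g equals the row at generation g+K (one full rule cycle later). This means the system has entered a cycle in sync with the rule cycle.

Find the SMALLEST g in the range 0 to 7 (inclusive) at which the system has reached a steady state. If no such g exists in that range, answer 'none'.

Answer: 7

Derivation:
Gen 0: 100100000001101
Gen 1 (rule 18): 011010000010000
Gen 2 (rule 154): 110001000101000
Gen 3 (rule 135): 000111011101011
Gen 4 (rule 18): 001000000000000
Gen 5 (rule 154): 010100000000000
Gen 6 (rule 135): 110101111111111
Gen 7 (rule 18): 000000000000000
Gen 8 (rule 154): 000000000000000
Gen 9 (rule 135): 111111111111111
Gen 10 (rule 18): 000000000000000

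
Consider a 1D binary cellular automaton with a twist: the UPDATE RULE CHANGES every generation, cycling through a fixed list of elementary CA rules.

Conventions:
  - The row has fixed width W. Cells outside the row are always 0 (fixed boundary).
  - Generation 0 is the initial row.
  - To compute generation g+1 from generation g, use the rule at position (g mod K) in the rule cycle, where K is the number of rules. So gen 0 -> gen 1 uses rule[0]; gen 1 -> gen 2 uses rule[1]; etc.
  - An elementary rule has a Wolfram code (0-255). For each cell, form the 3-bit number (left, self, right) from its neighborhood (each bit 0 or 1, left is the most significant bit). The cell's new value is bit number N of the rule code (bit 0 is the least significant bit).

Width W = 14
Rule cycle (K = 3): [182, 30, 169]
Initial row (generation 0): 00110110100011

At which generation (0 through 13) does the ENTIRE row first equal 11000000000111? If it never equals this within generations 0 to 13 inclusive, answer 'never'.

Answer: 11

Derivation:
Gen 0: 00110110100011
Gen 1 (rule 182): 01001001110100
Gen 2 (rule 30): 11111111000110
Gen 3 (rule 169): 11111110010100
Gen 4 (rule 182): 01111101111110
Gen 5 (rule 30): 11000001000001
Gen 6 (rule 169): 10011100011100
Gen 7 (rule 182): 11101010101010
Gen 8 (rule 30): 10001010101011
Gen 9 (rule 169): 00100101010110
Gen 10 (rule 182): 01111111111001
Gen 11 (rule 30): 11000000000111
Gen 12 (rule 169): 10011111110110
Gen 13 (rule 182): 11101111101001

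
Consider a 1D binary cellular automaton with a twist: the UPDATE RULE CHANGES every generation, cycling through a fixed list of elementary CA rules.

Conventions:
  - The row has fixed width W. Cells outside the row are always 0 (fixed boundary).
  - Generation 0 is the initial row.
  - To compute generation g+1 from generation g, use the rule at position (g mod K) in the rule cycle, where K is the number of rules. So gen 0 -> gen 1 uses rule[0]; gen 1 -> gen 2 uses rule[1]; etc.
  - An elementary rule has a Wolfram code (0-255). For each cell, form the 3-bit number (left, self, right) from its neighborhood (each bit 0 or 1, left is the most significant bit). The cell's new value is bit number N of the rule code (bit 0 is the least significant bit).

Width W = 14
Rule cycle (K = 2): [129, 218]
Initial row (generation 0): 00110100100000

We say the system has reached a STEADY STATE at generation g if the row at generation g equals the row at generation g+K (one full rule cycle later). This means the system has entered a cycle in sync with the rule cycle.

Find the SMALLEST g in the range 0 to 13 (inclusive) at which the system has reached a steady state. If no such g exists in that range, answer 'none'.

Answer: 6

Derivation:
Gen 0: 00110100100000
Gen 1 (rule 129): 10000000001111
Gen 2 (rule 218): 01000000011111
Gen 3 (rule 129): 00011111001110
Gen 4 (rule 218): 00111111111111
Gen 5 (rule 129): 10011111111110
Gen 6 (rule 218): 01111111111111
Gen 7 (rule 129): 00111111111110
Gen 8 (rule 218): 01111111111111
Gen 9 (rule 129): 00111111111110
Gen 10 (rule 218): 01111111111111
Gen 11 (rule 129): 00111111111110
Gen 12 (rule 218): 01111111111111
Gen 13 (rule 129): 00111111111110
Gen 14 (rule 218): 01111111111111
Gen 15 (rule 129): 00111111111110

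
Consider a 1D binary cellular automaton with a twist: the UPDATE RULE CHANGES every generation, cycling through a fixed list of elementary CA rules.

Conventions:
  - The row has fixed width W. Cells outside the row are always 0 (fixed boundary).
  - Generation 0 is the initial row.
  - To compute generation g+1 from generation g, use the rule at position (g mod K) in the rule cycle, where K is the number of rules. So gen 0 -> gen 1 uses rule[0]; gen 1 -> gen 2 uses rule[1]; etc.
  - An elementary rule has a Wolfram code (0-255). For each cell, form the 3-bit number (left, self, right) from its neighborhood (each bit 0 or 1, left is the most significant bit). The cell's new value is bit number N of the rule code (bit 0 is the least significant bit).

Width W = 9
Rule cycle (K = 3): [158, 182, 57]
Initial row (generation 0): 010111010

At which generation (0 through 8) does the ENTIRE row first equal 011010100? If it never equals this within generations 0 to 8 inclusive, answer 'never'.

Answer: never

Derivation:
Gen 0: 010111010
Gen 1 (rule 158): 110110011
Gen 2 (rule 182): 001001100
Gen 3 (rule 57): 100101011
Gen 4 (rule 158): 111101010
Gen 5 (rule 182): 011011111
Gen 6 (rule 57): 010110000
Gen 7 (rule 158): 110101000
Gen 8 (rule 182): 001111100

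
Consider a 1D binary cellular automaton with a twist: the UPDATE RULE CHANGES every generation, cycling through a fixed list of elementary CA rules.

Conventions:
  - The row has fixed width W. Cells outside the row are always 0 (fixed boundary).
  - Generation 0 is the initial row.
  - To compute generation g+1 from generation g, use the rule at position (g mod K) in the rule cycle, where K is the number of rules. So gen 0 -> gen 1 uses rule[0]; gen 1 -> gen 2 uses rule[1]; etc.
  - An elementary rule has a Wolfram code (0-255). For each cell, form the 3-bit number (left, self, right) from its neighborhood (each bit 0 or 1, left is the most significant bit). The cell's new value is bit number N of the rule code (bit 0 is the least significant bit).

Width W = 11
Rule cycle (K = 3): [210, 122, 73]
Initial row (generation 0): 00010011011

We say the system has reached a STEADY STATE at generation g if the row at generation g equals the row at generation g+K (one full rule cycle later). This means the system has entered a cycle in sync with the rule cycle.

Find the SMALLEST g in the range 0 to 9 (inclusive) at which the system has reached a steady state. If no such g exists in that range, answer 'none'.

Answer: none

Derivation:
Gen 0: 00010011011
Gen 1 (rule 210): 00101101001
Gen 2 (rule 122): 01011110110
Gen 3 (rule 73): 00010010110
Gen 4 (rule 210): 00101100011
Gen 5 (rule 122): 01011110111
Gen 6 (rule 73): 00010010101
Gen 7 (rule 210): 00101100000
Gen 8 (rule 122): 01011110000
Gen 9 (rule 73): 00010010111
Gen 10 (rule 210): 00101100011
Gen 11 (rule 122): 01011110111
Gen 12 (rule 73): 00010010101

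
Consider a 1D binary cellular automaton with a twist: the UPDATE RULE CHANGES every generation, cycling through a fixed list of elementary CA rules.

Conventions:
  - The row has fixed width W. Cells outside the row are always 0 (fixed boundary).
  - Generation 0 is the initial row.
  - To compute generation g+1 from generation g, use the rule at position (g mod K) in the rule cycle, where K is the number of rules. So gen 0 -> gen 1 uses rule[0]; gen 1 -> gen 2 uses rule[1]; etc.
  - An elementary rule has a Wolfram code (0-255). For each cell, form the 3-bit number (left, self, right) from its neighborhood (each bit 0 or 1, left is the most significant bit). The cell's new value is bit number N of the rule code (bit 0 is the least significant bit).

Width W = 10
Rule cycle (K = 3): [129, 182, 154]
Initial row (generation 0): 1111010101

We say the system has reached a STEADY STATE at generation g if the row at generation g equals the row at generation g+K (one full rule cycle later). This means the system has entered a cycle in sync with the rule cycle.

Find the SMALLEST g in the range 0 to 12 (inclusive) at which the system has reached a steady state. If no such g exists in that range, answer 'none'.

Answer: none

Derivation:
Gen 0: 1111010101
Gen 1 (rule 129): 0110000000
Gen 2 (rule 182): 1001000000
Gen 3 (rule 154): 0110100000
Gen 4 (rule 129): 0000001111
Gen 5 (rule 182): 0000010110
Gen 6 (rule 154): 0000100101
Gen 7 (rule 129): 1110000000
Gen 8 (rule 182): 0101000000
Gen 9 (rule 154): 1000100000
Gen 10 (rule 129): 0010001111
Gen 11 (rule 182): 0111010110
Gen 12 (rule 154): 1110000101
Gen 13 (rule 129): 0100110000
Gen 14 (rule 182): 1111001000
Gen 15 (rule 154): 1110110100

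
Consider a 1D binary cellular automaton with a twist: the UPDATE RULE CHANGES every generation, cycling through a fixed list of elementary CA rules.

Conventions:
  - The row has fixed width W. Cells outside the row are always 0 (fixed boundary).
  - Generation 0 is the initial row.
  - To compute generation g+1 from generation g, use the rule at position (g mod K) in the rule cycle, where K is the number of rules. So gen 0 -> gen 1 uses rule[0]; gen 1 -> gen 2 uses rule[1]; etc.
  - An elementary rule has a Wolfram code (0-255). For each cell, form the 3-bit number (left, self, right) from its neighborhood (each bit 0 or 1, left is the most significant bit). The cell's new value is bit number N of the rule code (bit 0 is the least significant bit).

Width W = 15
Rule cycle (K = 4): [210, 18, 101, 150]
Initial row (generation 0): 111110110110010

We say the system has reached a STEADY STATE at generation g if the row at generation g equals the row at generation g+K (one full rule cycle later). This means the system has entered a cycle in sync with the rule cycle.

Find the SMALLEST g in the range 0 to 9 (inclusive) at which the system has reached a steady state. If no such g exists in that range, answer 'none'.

Answer: 6

Derivation:
Gen 0: 111110110110010
Gen 1 (rule 210): 011110010011101
Gen 2 (rule 18): 100001101100000
Gen 3 (rule 101): 101100110101111
Gen 4 (rule 150): 100011000100110
Gen 5 (rule 210): 010101101011011
Gen 6 (rule 18): 100000000000000
Gen 7 (rule 101): 101111111111111
Gen 8 (rule 150): 100111111111110
Gen 9 (rule 210): 011011111111111
Gen 10 (rule 18): 100000000000000
Gen 11 (rule 101): 101111111111111
Gen 12 (rule 150): 100111111111110
Gen 13 (rule 210): 011011111111111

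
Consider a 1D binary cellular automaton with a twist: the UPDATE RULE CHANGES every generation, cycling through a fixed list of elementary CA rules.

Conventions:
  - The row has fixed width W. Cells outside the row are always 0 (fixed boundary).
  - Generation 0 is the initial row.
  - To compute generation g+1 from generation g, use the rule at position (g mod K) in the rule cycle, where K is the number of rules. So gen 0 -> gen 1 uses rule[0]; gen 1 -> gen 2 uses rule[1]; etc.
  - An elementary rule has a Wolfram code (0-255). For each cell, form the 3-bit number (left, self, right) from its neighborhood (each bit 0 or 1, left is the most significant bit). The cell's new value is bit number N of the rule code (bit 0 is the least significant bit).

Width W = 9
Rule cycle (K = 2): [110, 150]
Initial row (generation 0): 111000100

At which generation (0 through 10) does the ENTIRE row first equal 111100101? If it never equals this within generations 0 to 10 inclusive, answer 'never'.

Answer: never

Derivation:
Gen 0: 111000100
Gen 1 (rule 110): 101001100
Gen 2 (rule 150): 101110010
Gen 3 (rule 110): 111010110
Gen 4 (rule 150): 010010001
Gen 5 (rule 110): 110110011
Gen 6 (rule 150): 000001100
Gen 7 (rule 110): 000011100
Gen 8 (rule 150): 000101010
Gen 9 (rule 110): 001111110
Gen 10 (rule 150): 010111101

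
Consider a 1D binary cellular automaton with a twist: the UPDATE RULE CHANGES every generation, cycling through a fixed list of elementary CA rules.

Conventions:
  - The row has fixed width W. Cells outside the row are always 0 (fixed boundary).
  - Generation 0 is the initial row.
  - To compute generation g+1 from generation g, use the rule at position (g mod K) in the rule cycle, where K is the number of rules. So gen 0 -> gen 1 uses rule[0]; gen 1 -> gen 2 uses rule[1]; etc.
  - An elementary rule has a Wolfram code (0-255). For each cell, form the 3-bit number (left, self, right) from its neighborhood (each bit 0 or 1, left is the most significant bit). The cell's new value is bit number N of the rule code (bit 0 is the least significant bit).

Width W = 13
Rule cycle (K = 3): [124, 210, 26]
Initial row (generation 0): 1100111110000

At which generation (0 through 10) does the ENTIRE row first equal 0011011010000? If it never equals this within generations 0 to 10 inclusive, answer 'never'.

Gen 0: 1100111110000
Gen 1 (rule 124): 1110100011000
Gen 2 (rule 210): 0110010101100
Gen 3 (rule 26): 1101100001010
Gen 4 (rule 124): 1111110001111
Gen 5 (rule 210): 0111111010111
Gen 6 (rule 26): 1100000000100
Gen 7 (rule 124): 1110000000110
Gen 8 (rule 210): 0111000001011
Gen 9 (rule 26): 1100100010010
Gen 10 (rule 124): 1110110011011

Answer: never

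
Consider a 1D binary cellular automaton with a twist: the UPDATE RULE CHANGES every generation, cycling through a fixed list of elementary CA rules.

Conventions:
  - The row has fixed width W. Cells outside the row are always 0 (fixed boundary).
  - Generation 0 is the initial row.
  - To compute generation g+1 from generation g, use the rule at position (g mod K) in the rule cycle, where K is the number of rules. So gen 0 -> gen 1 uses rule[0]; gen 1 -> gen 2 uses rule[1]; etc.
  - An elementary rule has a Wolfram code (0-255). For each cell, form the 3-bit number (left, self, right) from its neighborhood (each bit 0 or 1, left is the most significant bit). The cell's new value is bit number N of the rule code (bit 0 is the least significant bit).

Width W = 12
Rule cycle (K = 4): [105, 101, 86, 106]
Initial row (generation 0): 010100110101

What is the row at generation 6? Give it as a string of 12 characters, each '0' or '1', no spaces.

Gen 0: 010100110101
Gen 1 (rule 105): 001000111010
Gen 2 (rule 101): 101010001110
Gen 3 (rule 86): 101011010011
Gen 4 (rule 106): 010111100111
Gen 5 (rule 105): 001100100101
Gen 6 (rule 101): 100100100111

Answer: 100100100111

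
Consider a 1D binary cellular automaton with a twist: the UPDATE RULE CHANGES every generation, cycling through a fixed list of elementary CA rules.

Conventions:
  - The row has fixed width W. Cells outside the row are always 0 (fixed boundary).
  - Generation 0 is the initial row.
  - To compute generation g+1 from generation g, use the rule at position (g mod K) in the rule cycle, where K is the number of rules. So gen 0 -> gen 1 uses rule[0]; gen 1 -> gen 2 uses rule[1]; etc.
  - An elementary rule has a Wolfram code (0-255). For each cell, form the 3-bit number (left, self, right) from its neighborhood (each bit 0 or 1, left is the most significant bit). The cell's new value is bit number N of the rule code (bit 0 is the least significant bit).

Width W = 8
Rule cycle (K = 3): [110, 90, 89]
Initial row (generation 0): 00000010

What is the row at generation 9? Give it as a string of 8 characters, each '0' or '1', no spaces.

Gen 0: 00000010
Gen 1 (rule 110): 00000110
Gen 2 (rule 90): 00001111
Gen 3 (rule 89): 11101001
Gen 4 (rule 110): 10111011
Gen 5 (rule 90): 00101011
Gen 6 (rule 89): 10000011
Gen 7 (rule 110): 10000111
Gen 8 (rule 90): 01001101
Gen 9 (rule 89): 00101100

Answer: 00101100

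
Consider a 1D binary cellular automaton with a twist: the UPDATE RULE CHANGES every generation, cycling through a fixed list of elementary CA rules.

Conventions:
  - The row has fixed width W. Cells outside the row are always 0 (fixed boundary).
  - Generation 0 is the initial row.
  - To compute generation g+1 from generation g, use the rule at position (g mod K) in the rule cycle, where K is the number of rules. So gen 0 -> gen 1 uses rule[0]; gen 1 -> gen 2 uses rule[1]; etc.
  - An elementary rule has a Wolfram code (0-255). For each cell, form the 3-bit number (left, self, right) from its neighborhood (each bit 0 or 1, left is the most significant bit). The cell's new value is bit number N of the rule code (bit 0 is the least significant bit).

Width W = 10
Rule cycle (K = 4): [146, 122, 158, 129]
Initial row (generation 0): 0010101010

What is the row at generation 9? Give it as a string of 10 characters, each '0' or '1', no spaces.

Gen 0: 0010101010
Gen 1 (rule 146): 0100000001
Gen 2 (rule 122): 1010000010
Gen 3 (rule 158): 1011000111
Gen 4 (rule 129): 0000010010
Gen 5 (rule 146): 0000101101
Gen 6 (rule 122): 0001011110
Gen 7 (rule 158): 0011011101
Gen 8 (rule 129): 1000001000
Gen 9 (rule 146): 0100010100

Answer: 0100010100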